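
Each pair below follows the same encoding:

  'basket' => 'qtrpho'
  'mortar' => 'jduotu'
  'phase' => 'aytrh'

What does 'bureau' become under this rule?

qluhtl

b(1)→q(16) and a(0)→t(19) fit y≡23x+19 (mod 26); the inverse of 23 mod 26 is 17. This is an affine cipher: with a=0,…,z=25, each position x becomes (23x+19) mod 26.
On bureau: b(1)→23·1+19≡16=q; u(20)→23·20+19≡11=l; r(17)→23·17+19≡20=u; e(4)→23·4+19≡7=h; a(0)→23·0+19≡19=t; u(20)→23·20+19≡11=l (all mod 26).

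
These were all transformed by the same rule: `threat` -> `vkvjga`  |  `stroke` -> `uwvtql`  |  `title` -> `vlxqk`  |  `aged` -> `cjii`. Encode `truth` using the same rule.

The shift increases by 1 at each position, starting from +2: 2, 3, 4, ….
For truth: t+2=v, r+3=u, u+4=y, t+5=y, h+6=n.

vuyyn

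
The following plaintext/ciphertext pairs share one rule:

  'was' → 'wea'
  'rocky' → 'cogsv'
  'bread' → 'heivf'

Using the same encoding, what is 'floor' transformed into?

Two steps: reverse the string, then apply a Caesar shift of +4.
For floor: reverse → roolf; then shift: r+4=v, o+4=s, o+4=s, l+4=p, f+4=j.

vsspj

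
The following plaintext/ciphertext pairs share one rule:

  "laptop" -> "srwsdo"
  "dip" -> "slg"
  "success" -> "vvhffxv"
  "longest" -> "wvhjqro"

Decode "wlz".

wit

The output letters match the input read backwards, each shifted +3: laptop reversed is potpal. The word is reversed, then every letter is shifted forward by 3.
Undoing it on wlz: shift back: w−3=t, l−3=i, z−3=w → tiw; then reverse → wit.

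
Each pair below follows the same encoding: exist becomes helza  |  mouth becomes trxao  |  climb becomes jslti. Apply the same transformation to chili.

jolsl

Two shifts are in play — +3 for a/e/i/o/u, +7 for every other letter.
Applying it to chili: c(cons)+7=j, h(cons)+7=o, i(vowel)+3=l, l(cons)+7=s, i(vowel)+3=l.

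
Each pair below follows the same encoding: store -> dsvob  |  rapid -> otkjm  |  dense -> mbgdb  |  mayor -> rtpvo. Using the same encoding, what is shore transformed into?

Each letter's alphabet position (a=0..z=25) is mapped through 15·x+19 mod 26 — an affine cipher.
For shore: s(18)→15·18+19≡3=d; h(7)→15·7+19≡20=u; o(14)→15·14+19≡21=v; r(17)→15·17+19≡14=o; e(4)→15·4+19≡1=b (all mod 26).

duvob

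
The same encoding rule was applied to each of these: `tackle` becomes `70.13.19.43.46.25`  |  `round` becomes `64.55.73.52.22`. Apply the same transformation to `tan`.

t(#20)→70 and a(#1)→13: differences scale by 3, so n = 3·pos + 10. Each letter becomes 3×(its alphabet position, a=1..z=26) + 10.
Applying it to tan: t=20→70, a=1→13, n=14→52.

70.13.52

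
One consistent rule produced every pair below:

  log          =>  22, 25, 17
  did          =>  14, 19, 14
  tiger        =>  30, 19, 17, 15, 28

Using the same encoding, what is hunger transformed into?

l is letter #12 and maps to 22: an offset of 10. The number is (letter's place in the alphabet, a=1) + 10.
For hunger: h=8→18, u=21→31, n=14→24, g=7→17, e=5→15, r=18→28.

18, 31, 24, 17, 15, 28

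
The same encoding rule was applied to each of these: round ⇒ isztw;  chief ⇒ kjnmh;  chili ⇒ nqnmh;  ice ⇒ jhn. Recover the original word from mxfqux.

splash

The output letters match the input read backwards, each shifted +5: round reversed is dnuor. Two steps: reverse the string, then apply a Caesar shift of +5.
Decoding mxfqux: shift back: m−5=h, x−5=s, f−5=a, q−5=l, u−5=p, x−5=s → hsalps; then reverse → splash.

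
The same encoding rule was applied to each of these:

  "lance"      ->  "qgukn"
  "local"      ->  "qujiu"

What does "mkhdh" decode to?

heavy

In lance: l→q is +5, a→g is +6, n→u is +7, c→k is +8 — the shift increases by 1 each position. The shift increases by 1 at each position, starting from +5: 5, 6, 7, ….
Decoding mkhdh: m−5=h, k−6=e, h−7=a, d−8=v, h−9=y.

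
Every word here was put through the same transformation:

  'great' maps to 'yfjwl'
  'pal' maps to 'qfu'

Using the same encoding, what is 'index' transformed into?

cjisn

The output letters match the input read backwards, each shifted +5: great reversed is taerg. Read the word backwards and shift each letter +5.
On index: reverse → xedni; then shift: x+5=c, e+5=j, d+5=i, n+5=s, i+5=n.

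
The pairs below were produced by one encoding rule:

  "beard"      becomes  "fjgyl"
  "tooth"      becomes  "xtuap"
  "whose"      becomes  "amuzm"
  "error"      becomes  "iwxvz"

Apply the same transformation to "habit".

lfhpb

In beard: b→f is +4, e→j is +5, a→g is +6, r→y is +7 — the shift increases by 1 each position. Each letter shifts forward by (position + 4), i.e. 4, 5, 6, … — the shift grows by one for each successive letter.
On habit: h+4=l, a+5=f, b+6=h, i+7=p, t+8=b.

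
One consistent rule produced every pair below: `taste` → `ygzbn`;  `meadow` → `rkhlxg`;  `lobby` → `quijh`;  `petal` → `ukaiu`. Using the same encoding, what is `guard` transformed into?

In taste: t→y is +5, a→g is +6, s→z is +7, t→b is +8 — the shift increases by 1 each position. The shift increases by 1 at each position, starting from +5: 5, 6, 7, ….
Applying it to guard: g+5=l, u+6=a, a+7=h, r+8=z, d+9=m.

lahzm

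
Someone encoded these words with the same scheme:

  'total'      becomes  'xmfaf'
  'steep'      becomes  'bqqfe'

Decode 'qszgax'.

lounge

Two steps: reverse the string, then apply a Caesar shift of +12.
Reversing it on qszgax: shift back: q−12=e, s−12=g, z−12=n, g−12=u, a−12=o, x−12=l → egnuol; then reverse → lounge.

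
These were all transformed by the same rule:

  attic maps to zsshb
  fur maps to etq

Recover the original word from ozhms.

Compare letters: a→z is +25, t→s is +25, t→s is +25 — a constant shift. Every letter moves 25 places later in the alphabet, wrapping around z→a.
Undoing it on ozhms: o−25=p, z−25=a, h−25=i, m−25=n, s−25=t.

paint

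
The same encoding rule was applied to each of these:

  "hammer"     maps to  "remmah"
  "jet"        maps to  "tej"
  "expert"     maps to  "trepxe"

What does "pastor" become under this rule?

rotsap

The word is simply reversed.
On pastor: reverse → rotsap.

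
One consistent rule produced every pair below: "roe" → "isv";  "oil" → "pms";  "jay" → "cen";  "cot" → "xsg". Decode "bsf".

The output letters match the input read backwards, each shifted +4: roe reversed is eor. Read the word backwards and shift each letter +4.
Undoing it on bsf: shift back: b−4=x, s−4=o, f−4=b → xob; then reverse → box.

box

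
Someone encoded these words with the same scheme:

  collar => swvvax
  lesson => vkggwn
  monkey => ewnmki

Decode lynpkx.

Treating letters as 0–25, the rule is x ↦ 9x + 0 (mod 26).
Reversing it on lynpkx: l(11)→3·(11−0)≡7=h; y(24)→3·(24−0)≡20=u; n(13)→3·(13−0)≡13=n; p(15)→3·(15−0)≡19=t; k(10)→3·(10−0)≡4=e; x(23)→3·(23−0)≡17=r (all mod 26).

hunter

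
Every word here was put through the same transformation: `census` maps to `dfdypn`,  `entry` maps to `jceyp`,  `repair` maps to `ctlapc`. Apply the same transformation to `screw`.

hpcnd

Two steps: reverse the string, then apply a Caesar shift of +11.
Applying it to screw: reverse → wercs; then shift: w+11=h, e+11=p, r+11=c, c+11=n, s+11=d.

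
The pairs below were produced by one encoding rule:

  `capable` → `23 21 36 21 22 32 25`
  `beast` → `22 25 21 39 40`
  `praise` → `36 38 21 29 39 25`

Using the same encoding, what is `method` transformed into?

33 25 40 28 35 24

c is letter #3 and maps to 23: an offset of 20. Letters become their 1-based position plus 20 (so a→21, b→22, …).
For method: m=13→33, e=5→25, t=20→40, h=8→28, o=15→35, d=4→24.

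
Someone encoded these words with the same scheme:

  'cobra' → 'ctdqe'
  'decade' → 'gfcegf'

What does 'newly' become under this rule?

The output letters match the input read backwards, each shifted +2: cobra reversed is arboc. The word is reversed, then every letter is shifted forward by 2.
Applying it to newly: reverse → ylwen; then shift: y+2=a, l+2=n, w+2=y, e+2=g, n+2=p.

anygp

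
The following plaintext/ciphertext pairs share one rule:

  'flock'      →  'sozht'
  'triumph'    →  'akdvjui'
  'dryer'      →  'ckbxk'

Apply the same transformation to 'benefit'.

mxexsda

f(5)→s(18) and l(11)→o(14) fit y≡21x+17 (mod 26); the inverse of 21 mod 26 is 5. Treating letters as 0–25, the rule is x ↦ 21x + 17 (mod 26).
On benefit: b(1)→21·1+17≡12=m; e(4)→21·4+17≡23=x; n(13)→21·13+17≡4=e; e(4)→21·4+17≡23=x; f(5)→21·5+17≡18=s; i(8)→21·8+17≡3=d; t(19)→21·19+17≡0=a (all mod 26).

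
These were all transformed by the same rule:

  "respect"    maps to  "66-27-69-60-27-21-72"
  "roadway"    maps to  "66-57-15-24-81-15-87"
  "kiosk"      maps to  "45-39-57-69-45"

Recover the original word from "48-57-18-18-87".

lobby

r(#18)→66 and e(#5)→27: differences scale by 3, so n = 3·pos + 12. With a=1..z=26, the number is 3·pos + 12.
Reversing it on 48-57-18-18-87: 48→(48−12)÷3=12=l, 57→(57−12)÷3=15=o, 18→(18−12)÷3=2=b, 18→(18−12)÷3=2=b, 87→(87−12)÷3=25=y.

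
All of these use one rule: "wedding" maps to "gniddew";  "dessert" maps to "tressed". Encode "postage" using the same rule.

egatsop

The word is simply reversed.
On postage: reverse → egatsop.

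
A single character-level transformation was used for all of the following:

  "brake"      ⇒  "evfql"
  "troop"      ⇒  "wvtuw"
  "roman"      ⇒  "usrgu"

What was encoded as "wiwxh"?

terra

In brake: b→e is +3, r→v is +4, a→f is +5, k→q is +6 — the shift increases by 1 each position. The shift increases by 1 at each position, starting from +3: 3, 4, 5, ….
Decoding wiwxh: w−3=t, i−4=e, w−5=r, x−6=r, h−7=a.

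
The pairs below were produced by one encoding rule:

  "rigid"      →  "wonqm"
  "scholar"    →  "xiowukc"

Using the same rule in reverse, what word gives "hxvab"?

cross

In rigid: r→w is +5, i→o is +6, g→n is +7, i→q is +8 — the shift increases by 1 each position. The shift increases by 1 at each position, starting from +5: 5, 6, 7, ….
Decoding hxvab: h−5=c, x−6=r, v−7=o, a−8=s, b−9=s.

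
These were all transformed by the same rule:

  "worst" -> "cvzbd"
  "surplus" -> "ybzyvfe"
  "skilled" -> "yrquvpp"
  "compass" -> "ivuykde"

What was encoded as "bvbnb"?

Letter i (0-indexed) is shifted by i+6, so successive shifts are 6, 7, 8, ….
Undoing it on bvbnb: b−6=v, v−7=o, b−8=t, n−9=e, b−10=r.

voter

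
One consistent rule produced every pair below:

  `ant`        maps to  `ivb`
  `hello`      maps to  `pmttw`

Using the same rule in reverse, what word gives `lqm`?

die

This is a Caesar cipher with shift 8.
Undoing it on lqm: l−8=d, q−8=i, m−8=e.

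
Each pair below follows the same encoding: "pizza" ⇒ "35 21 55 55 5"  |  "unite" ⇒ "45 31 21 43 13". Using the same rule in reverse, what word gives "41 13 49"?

p(#16)→35 and i(#9)→21: differences scale by 2, so n = 2·pos + 3. The formula is n = 2×(alphabet index, a=1) + 3.
Decoding 41 13 49: 41→(41−3)÷2=19=s, 13→(13−3)÷2=5=e, 49→(49−3)÷2=23=w.

sew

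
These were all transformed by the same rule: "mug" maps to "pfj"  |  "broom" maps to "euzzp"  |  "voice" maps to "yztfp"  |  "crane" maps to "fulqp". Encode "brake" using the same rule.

The shift depends on letter class: consonant m→p is +3, but vowel u→f is +11. The rule splits by letter class: vowels +11, consonants +3.
Applying it to brake: b(cons)+3=e, r(cons)+3=u, a(vowel)+11=l, k(cons)+3=n, e(vowel)+11=p.

eulnp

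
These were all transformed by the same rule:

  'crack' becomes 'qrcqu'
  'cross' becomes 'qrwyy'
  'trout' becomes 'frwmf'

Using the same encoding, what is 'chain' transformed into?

Treating letters as 0–25, the rule is x ↦ 7x + 2 (mod 26).
For chain: c(2)→7·2+2≡16=q; h(7)→7·7+2≡25=z; a(0)→7·0+2≡2=c; i(8)→7·8+2≡6=g; n(13)→7·13+2≡15=p (all mod 26).

qzcgp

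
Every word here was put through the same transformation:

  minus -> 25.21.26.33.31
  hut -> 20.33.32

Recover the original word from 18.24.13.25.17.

flame

m is letter #13 and maps to 25: an offset of 12. Each letter is replaced by its alphabet position (a=1..z=26) + 12.
Decoding 18.24.13.25.17: 18→(18−12)÷1=6=f, 24→(24−12)÷1=12=l, 13→(13−12)÷1=1=a, 25→(25−12)÷1=13=m, 17→(17−12)÷1=5=e.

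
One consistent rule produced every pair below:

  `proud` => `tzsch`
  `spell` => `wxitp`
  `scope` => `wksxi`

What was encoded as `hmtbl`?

Shifts by position in proud: pos 0: p→t (+4), pos 1: r→z (+8), pos 2: o→s (+4), pos 3: u→c (+8) — repeating every 2. It's a Vigenère-style cipher with numeric key [4,8]: position i shifts by key[i mod 2].
Undoing it on hmtbl: h−4=d, m−8=e, t−4=p, b−8=t, l−4=h.

depth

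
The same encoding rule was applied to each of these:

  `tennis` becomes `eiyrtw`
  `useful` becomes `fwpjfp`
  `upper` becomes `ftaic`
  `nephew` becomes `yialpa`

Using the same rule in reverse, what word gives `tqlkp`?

image

The shifts repeat in a cycle of length 2: positions 0,1,… shift by +11, +4, then the pattern repeats.
Decoding tqlkp: t−11=i, q−4=m, l−11=a, k−4=g, p−11=e.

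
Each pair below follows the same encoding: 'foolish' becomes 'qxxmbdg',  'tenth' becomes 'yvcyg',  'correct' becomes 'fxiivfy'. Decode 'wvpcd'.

f(5)→q(16) and o(14)→x(23) fit y≡21x+15 (mod 26); the inverse of 21 mod 26 is 5. Each letter's alphabet position (a=0..z=25) is mapped through 21·x+15 mod 26 — an affine cipher.
Undoing it on wvpcd: w(22)→5·(22−15)≡9=j; v(21)→5·(21−15)≡4=e; p(15)→5·(15−15)≡0=a; c(2)→5·(2−15)≡13=n; d(3)→5·(3−15)≡18=s (all mod 26).

jeans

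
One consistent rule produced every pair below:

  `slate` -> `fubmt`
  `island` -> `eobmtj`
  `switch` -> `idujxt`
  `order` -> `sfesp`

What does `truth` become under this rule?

iuvsu

The output letters match the input read backwards, each shifted +1: slate reversed is etals. The word is reversed, then every letter is shifted forward by 1.
For truth: reverse → hturt; then shift: h+1=i, t+1=u, u+1=v, r+1=s, t+1=u.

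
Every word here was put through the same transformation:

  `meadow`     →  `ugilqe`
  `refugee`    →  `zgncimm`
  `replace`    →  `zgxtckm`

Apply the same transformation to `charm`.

kjizo

Shifts by position in meadow: pos 0: m→u (+8), pos 1: e→g (+2), pos 2: a→i (+8), pos 3: d→l (+8), pos 4: o→q (+2), pos 5: w→e (+8) — repeating every 3. It's a Vigenère-style cipher with numeric key [8,2,8]: position i shifts by key[i mod 3].
For charm: c+8=k, h+2=j, a+8=i, r+8=z, m+2=o.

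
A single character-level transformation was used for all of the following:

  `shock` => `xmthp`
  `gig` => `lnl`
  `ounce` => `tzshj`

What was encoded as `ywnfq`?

trial

Compare letters: s→x is +5, h→m is +5, o→t is +5 — a constant shift. This is a Caesar cipher with shift 5.
Undoing it on ywnfq: y−5=t, w−5=r, n−5=i, f−5=a, q−5=l.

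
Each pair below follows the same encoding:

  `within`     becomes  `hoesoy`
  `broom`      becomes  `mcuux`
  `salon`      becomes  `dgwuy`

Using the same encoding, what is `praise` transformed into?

acgodk

The shift depends on letter class: consonant w→h is +11, but vowel i→o is +6. Vowels shift forward by 6 and consonants shift forward by 11.
Applying it to praise: p(cons)+11=a, r(cons)+11=c, a(vowel)+6=g, i(vowel)+6=o, s(cons)+11=d, e(vowel)+6=k.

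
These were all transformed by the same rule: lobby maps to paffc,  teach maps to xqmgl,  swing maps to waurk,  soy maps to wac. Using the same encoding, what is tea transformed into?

xqm

Two shifts are in play — +12 for a/e/i/o/u, +4 for every other letter.
On tea: t(cons)+4=x, e(vowel)+12=q, a(vowel)+12=m.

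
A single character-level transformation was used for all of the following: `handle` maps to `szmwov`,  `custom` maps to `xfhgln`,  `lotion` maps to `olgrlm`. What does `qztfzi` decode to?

Letters are reflected about the middle of the alphabet (position → 25−position): Atbash.
Decoding qztfzi: q↔j, z↔a, t↔g, f↔u, z↔a, i↔r.

jaguar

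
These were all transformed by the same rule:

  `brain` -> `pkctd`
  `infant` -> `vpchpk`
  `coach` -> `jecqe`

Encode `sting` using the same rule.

The output letters match the input read backwards, each shifted +2: brain reversed is niarb. Two steps: reverse the string, then apply a Caesar shift of +2.
For sting: reverse → gnits; then shift: g+2=i, n+2=p, i+2=k, t+2=v, s+2=u.

ipkvu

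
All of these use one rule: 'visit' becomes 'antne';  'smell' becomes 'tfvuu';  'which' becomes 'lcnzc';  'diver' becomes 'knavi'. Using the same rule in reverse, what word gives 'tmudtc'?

v(21)→a(0) and i(8)→n(13) fit y≡11x+3 (mod 26); the inverse of 11 mod 26 is 19. This is an affine cipher: with a=0,…,z=25, each position x becomes (11x+3) mod 26.
Decoding tmudtc: t(19)→19·(19−3)≡18=s; m(12)→19·(12−3)≡15=p; u(20)→19·(20−3)≡11=l; d(3)→19·(3−3)≡0=a; t(19)→19·(19−3)≡18=s; c(2)→19·(2−3)≡7=h (all mod 26).

splash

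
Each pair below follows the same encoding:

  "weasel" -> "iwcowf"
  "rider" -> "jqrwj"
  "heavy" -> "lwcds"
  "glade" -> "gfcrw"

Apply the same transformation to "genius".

gwpqyo

w(22)→i(8) and e(4)→w(22) fit y≡5x+2 (mod 26); the inverse of 5 mod 26 is 21. Each letter's alphabet position (a=0..z=25) is mapped through 5·x+2 mod 26 — an affine cipher.
On genius: g(6)→5·6+2≡6=g; e(4)→5·4+2≡22=w; n(13)→5·13+2≡15=p; i(8)→5·8+2≡16=q; u(20)→5·20+2≡24=y; s(18)→5·18+2≡14=o (all mod 26).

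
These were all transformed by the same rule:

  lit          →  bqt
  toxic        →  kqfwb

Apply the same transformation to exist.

baqfm

The output letters match the input read backwards, each shifted +8: lit reversed is til. The word is reversed, then every letter is shifted forward by 8.
For exist: reverse → tsixe; then shift: t+8=b, s+8=a, i+8=q, x+8=f, e+8=m.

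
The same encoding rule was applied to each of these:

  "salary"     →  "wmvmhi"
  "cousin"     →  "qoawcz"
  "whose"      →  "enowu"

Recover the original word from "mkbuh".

amber

s(18)→w(22) and a(0)→m(12) fit y≡15x+12 (mod 26); the inverse of 15 mod 26 is 7. This is an affine cipher: with a=0,…,z=25, each position x becomes (15x+12) mod 26.
Decoding mkbuh: m(12)→7·(12−12)≡0=a; k(10)→7·(10−12)≡12=m; b(1)→7·(1−12)≡1=b; u(20)→7·(20−12)≡4=e; h(7)→7·(7−12)≡17=r (all mod 26).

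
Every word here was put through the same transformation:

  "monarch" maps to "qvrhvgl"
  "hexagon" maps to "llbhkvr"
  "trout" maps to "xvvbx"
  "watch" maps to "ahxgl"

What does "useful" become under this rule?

The shift depends on letter class: consonant m→q is +4, but vowel o→v is +7. Vowels shift forward by 7 and consonants shift forward by 4.
On useful: u(vowel)+7=b, s(cons)+4=w, e(vowel)+7=l, f(cons)+4=j, u(vowel)+7=b, l(cons)+4=p.

bwljbp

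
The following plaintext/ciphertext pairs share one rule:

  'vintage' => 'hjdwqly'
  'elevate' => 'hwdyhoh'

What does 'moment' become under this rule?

The output letters match the input read backwards, each shifted +3: vintage reversed is egatniv. Two steps: reverse the string, then apply a Caesar shift of +3.
Applying it to moment: reverse → tnemom; then shift: t+3=w, n+3=q, e+3=h, m+3=p, o+3=r, m+3=p.

wqhprp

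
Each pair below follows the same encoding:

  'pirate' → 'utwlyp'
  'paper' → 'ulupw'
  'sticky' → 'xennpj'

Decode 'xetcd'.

Shifts by position in pirate: pos 0: p→u (+5), pos 1: i→t (+11), pos 2: r→w (+5), pos 3: a→l (+11) — repeating every 2. A repeating key of period 2 is used — shifts +5, +11 over and over.
Decoding xetcd: x−5=s, e−11=t, t−5=o, c−11=r, d−5=y.

story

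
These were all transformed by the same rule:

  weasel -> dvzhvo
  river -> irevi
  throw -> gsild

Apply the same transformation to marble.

nziyov

Each pair mirrors across the alphabet (w↔d, e↔v, a↔z): positions sum to 25. This is the alphabet-reversal cipher (Atbash): a becomes z, b becomes y, etc.
For marble: m↔n, a↔z, r↔i, b↔y, l↔o, e↔v.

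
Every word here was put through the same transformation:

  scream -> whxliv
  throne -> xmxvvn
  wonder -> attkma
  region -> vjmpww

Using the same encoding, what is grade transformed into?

kwgkm

The shift increases by 1 at each position, starting from +4: 4, 5, 6, ….
Applying it to grade: g+4=k, r+5=w, a+6=g, d+7=k, e+8=m.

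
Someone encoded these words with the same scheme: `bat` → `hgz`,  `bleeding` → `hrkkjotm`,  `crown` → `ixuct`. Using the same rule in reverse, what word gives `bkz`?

vet

Compare letters: b→h is +6, a→g is +6, t→z is +6 — a constant shift. Every letter moves 6 places later in the alphabet, wrapping around z→a.
Undoing it on bkz: b−6=v, k−6=e, z−6=t.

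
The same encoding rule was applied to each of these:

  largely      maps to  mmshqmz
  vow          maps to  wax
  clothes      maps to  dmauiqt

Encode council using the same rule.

The shift depends on letter class: consonant l→m is +1, but vowel a→m is +12. Vowels shift forward by 12 and consonants shift forward by 1.
Applying it to council: c(cons)+1=d, o(vowel)+12=a, u(vowel)+12=g, n(cons)+1=o, c(cons)+1=d, i(vowel)+12=u, l(cons)+1=m.

dagodum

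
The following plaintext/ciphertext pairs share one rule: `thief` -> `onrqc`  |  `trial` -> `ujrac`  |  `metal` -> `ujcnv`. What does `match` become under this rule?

qlcjv

The output letters match the input read backwards, each shifted +9: thief reversed is feiht. Two steps: reverse the string, then apply a Caesar shift of +9.
For match: reverse → hctam; then shift: h+9=q, c+9=l, t+9=c, a+9=j, m+9=v.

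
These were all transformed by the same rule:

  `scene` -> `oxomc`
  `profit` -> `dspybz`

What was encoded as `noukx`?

The output letters match the input read backwards, each shifted +10: scene reversed is enecs. The word is reversed, then every letter is shifted forward by 10.
Decoding noukx: shift back: n−10=d, o−10=e, u−10=k, k−10=a, x−10=n → dekan; then reverse → naked.

naked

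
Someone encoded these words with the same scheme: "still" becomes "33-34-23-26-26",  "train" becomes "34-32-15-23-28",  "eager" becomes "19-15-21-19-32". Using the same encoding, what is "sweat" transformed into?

33-37-19-15-34

s is letter #19 and maps to 33: an offset of 14. Letters become their 1-based position plus 14 (so a→15, b→16, …).
Applying it to sweat: s=19→33, w=23→37, e=5→19, a=1→15, t=20→34.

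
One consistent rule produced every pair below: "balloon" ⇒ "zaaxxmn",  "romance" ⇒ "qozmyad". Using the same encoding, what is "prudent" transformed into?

fzqpgdb

The word is reversed, then every letter is shifted forward by 12.
Applying it to prudent: reverse → tnedurp; then shift: t+12=f, n+12=z, e+12=q, d+12=p, u+12=g, r+12=d, p+12=b.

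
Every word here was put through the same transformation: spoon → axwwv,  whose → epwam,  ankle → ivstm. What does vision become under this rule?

dqaqwv

Compare letters: s→a is +8, p→x is +8, o→w is +8 — a constant shift. This is a Caesar cipher with shift 8.
Applying it to vision: v+8=d, i+8=q, s+8=a, i+8=q, o+8=w, n+8=v.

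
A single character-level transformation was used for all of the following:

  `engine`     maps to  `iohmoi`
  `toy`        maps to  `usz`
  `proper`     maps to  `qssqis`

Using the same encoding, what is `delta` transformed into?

eimue

The shift depends on letter class: consonant n→o is +1, but vowel e→i is +4. Two shifts are in play — +4 for a/e/i/o/u, +1 for every other letter.
On delta: d(cons)+1=e, e(vowel)+4=i, l(cons)+1=m, t(cons)+1=u, a(vowel)+4=e.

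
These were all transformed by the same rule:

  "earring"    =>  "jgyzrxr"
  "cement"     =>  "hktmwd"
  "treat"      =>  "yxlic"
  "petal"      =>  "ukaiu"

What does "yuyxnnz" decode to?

torpedo

In earring: e→j is +5, a→g is +6, r→y is +7, r→z is +8 — the shift increases by 1 each position. The shift increases by 1 at each position, starting from +5: 5, 6, 7, ….
Undoing it on yuyxnnz: y−5=t, u−6=o, y−7=r, x−8=p, n−9=e, n−10=d, z−11=o.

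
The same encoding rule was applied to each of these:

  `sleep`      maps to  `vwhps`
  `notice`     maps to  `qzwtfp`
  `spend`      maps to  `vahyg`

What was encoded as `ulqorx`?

Shifts by position in sleep: pos 0: s→v (+3), pos 1: l→w (+11), pos 2: e→h (+3), pos 3: e→p (+11) — repeating every 2. It's a Vigenère-style cipher with numeric key [3,11]: position i shifts by key[i mod 2].
Undoing it on ulqorx: u−3=r, l−11=a, q−3=n, o−11=d, r−3=o, x−11=m.

random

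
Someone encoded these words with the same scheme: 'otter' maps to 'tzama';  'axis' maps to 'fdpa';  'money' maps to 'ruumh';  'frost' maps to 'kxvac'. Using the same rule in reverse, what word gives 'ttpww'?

onion

In otter: o→t is +5, t→z is +6, t→a is +7, e→m is +8 — the shift increases by 1 each position. The shift increases by 1 at each position, starting from +5: 5, 6, 7, ….
Decoding ttpww: t−5=o, t−6=n, p−7=i, w−8=o, w−9=n.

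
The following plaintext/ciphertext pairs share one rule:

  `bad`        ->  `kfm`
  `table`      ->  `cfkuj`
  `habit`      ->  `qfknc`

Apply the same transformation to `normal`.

wtavfu

The shift depends on letter class: consonant b→k is +9, but vowel a→f is +5. The rule splits by letter class: vowels +5, consonants +9.
For normal: n(cons)+9=w, o(vowel)+5=t, r(cons)+9=a, m(cons)+9=v, a(vowel)+5=f, l(cons)+9=u.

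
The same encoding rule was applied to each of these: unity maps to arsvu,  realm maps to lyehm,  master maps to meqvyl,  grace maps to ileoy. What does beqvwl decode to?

pastor

u(20)→a(0) and n(13)→r(17) fit y≡5x+4 (mod 26); the inverse of 5 mod 26 is 21. Treating letters as 0–25, the rule is x ↦ 5x + 4 (mod 26).
Reversing it on beqvwl: b(1)→21·(1−4)≡15=p; e(4)→21·(4−4)≡0=a; q(16)→21·(16−4)≡18=s; v(21)→21·(21−4)≡19=t; w(22)→21·(22−4)≡14=o; l(11)→21·(11−4)≡17=r (all mod 26).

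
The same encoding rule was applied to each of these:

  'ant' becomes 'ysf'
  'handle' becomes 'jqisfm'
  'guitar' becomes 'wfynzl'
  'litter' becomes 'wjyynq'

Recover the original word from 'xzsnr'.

The output letters match the input read backwards, each shifted +5: ant reversed is tna. Two steps: reverse the string, then apply a Caesar shift of +5.
Reversing it on xzsnr: shift back: x−5=s, z−5=u, s−5=n, n−5=i, r−5=m → sunim; then reverse → minus.

minus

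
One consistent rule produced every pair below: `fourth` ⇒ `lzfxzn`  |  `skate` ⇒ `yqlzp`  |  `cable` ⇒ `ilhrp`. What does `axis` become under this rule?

Two shifts are in play — +11 for a/e/i/o/u, +6 for every other letter.
Applying it to axis: a(vowel)+11=l, x(cons)+6=d, i(vowel)+11=t, s(cons)+6=y.

ldty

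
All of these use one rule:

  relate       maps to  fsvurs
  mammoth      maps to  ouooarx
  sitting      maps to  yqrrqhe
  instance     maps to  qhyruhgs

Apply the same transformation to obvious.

andqaky

r(17)→f(5) and e(4)→s(18) fit y≡19x+20 (mod 26); the inverse of 19 mod 26 is 11. Each letter's alphabet position (a=0..z=25) is mapped through 19·x+20 mod 26 — an affine cipher.
For obvious: o(14)→19·14+20≡0=a; b(1)→19·1+20≡13=n; v(21)→19·21+20≡3=d; i(8)→19·8+20≡16=q; o(14)→19·14+20≡0=a; u(20)→19·20+20≡10=k; s(18)→19·18+20≡24=y (all mod 26).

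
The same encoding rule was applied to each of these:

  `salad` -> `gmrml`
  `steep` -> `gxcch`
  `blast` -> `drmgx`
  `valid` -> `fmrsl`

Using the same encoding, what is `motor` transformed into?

This is an affine cipher: with a=0,…,z=25, each position x becomes (17x+12) mod 26.
For motor: m(12)→17·12+12≡8=i; o(14)→17·14+12≡16=q; t(19)→17·19+12≡23=x; o(14)→17·14+12≡16=q; r(17)→17·17+12≡15=p (all mod 26).

iqxqp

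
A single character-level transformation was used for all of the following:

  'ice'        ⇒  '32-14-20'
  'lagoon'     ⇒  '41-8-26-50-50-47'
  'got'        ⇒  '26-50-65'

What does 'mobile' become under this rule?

44-50-11-32-41-20

i(#9)→32 and c(#3)→14: differences scale by 3, so n = 3·pos + 5. With a=1..z=26, the number is 3·pos + 5.
For mobile: m=13→44, o=15→50, b=2→11, i=9→32, l=12→41, e=5→20.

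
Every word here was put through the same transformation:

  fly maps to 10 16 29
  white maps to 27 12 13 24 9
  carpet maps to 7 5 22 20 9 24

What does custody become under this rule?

7 25 23 24 19 8 29

f is letter #6 and maps to 10: an offset of 4. The number is (letter's place in the alphabet, a=1) + 4.
On custody: c=3→7, u=21→25, s=19→23, t=20→24, o=15→19, d=4→8, y=25→29.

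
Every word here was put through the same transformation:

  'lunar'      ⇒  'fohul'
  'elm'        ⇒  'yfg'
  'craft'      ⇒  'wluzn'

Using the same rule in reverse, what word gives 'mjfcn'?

This is a Caesar cipher with shift 20.
Decoding mjfcn: m−20=s, j−20=p, f−20=l, c−20=i, n−20=t.

split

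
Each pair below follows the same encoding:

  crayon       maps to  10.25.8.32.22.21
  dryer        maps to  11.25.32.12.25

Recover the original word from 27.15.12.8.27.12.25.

theater

c is letter #3 and maps to 10: an offset of 7. The number is (letter's place in the alphabet, a=1) + 7.
Reversing it on 27.15.12.8.27.12.25: 27→(27−7)÷1=20=t, 15→(15−7)÷1=8=h, 12→(12−7)÷1=5=e, 8→(8−7)÷1=1=a, 27→(27−7)÷1=20=t, 12→(12−7)÷1=5=e, 25→(25−7)÷1=18=r.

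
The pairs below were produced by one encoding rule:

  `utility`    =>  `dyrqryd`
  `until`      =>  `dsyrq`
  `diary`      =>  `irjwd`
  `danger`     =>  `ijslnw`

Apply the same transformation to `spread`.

xuwnji

The rule splits by letter class: vowels +9, consonants +5.
Applying it to spread: s(cons)+5=x, p(cons)+5=u, r(cons)+5=w, e(vowel)+9=n, a(vowel)+9=j, d(cons)+5=i.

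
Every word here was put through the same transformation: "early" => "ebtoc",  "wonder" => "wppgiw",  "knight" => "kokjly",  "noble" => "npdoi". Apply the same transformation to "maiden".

In early: e→e is +0, a→b is +1, r→t is +2, l→o is +3 — the shift increases by 1 each position. Letter i (0-indexed) is shifted by i+0, so successive shifts are 0, 1, 2, ….
On maiden: m+0=m, a+1=b, i+2=k, d+3=g, e+4=i, n+5=s.

mbkgis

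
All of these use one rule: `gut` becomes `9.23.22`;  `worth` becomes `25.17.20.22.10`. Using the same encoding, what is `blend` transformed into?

4.14.7.16.6

g is letter #7 and maps to 9: an offset of 2. Each letter is replaced by its alphabet position (a=1..z=26) + 2.
Applying it to blend: b=2→4, l=12→14, e=5→7, n=14→16, d=4→6.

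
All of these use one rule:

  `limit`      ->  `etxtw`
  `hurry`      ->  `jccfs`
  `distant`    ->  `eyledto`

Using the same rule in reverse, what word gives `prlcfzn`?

The output letters match the input read backwards, each shifted +11: limit reversed is timil. Read the word backwards and shift each letter +11.
Undoing it on prlcfzn: shift back: p−11=e, r−11=g, l−11=a, c−11=r, f−11=u, z−11=o, n−11=c → egaruoc; then reverse → courage.

courage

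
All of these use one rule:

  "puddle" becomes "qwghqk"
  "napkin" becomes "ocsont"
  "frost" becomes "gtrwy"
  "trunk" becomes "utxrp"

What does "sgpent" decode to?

remain

In puddle: p→q is +1, u→w is +2, d→g is +3, d→h is +4 — the shift increases by 1 each position. The shift increases by 1 at each position, starting from +1: 1, 2, 3, ….
Reversing it on sgpent: s−1=r, g−2=e, p−3=m, e−4=a, n−5=i, t−6=n.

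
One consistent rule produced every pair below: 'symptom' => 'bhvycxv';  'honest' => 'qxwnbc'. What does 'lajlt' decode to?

Compare letters: s→b is +9, y→h is +9, m→v is +9 — a constant shift. Every letter moves 9 places later in the alphabet, wrapping around z→a.
Decoding lajlt: l−9=c, a−9=r, j−9=a, l−9=c, t−9=k.

crack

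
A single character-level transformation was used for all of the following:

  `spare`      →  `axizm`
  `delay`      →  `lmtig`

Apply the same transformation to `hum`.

Compare letters: s→a is +8, p→x is +8, a→i is +8 — a constant shift. This is a Caesar cipher with shift 8.
On hum: h+8=p, u+8=c, m+8=u.

pcu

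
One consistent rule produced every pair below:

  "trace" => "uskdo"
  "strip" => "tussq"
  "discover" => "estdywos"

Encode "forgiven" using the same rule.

The shift depends on letter class: consonant t→u is +1, but vowel a→k is +10. Vowels shift forward by 10 and consonants shift forward by 1.
On forgiven: f(cons)+1=g, o(vowel)+10=y, r(cons)+1=s, g(cons)+1=h, i(vowel)+10=s, v(cons)+1=w, e(vowel)+10=o, n(cons)+1=o.

gyshswoo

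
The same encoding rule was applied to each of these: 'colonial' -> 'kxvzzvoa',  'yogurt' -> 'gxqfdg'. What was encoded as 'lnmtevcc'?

decision

Each letter shifts forward by (position + 8), i.e. 8, 9, 10, … — the shift grows by one for each successive letter.
Decoding lnmtevcc: l−8=d, n−9=e, m−10=c, t−11=i, e−12=s, v−13=i, c−14=o, c−15=n.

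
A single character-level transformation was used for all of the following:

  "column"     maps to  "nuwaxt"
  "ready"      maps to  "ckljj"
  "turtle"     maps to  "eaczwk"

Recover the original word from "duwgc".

solar

The shifts repeat in a cycle of length 2: positions 0,1,… shift by +11, +6, then the pattern repeats.
Undoing it on duwgc: d−11=s, u−6=o, w−11=l, g−6=a, c−11=r.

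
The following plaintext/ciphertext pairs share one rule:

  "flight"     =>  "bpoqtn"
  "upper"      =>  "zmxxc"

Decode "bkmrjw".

The output letters match the input read backwards, each shifted +8: flight reversed is thgilf. Read the word backwards and shift each letter +8.
Decoding bkmrjw: shift back: b−8=t, k−8=c, m−8=e, r−8=j, j−8=b, w−8=o → tcejbo; then reverse → object.

object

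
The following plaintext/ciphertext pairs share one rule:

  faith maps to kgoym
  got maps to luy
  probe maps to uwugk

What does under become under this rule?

The shift depends on letter class: consonant f→k is +5, but vowel a→g is +6. Vowels shift forward by 6 and consonants shift forward by 5.
On under: u(vowel)+6=a, n(cons)+5=s, d(cons)+5=i, e(vowel)+6=k, r(cons)+5=w.

asikw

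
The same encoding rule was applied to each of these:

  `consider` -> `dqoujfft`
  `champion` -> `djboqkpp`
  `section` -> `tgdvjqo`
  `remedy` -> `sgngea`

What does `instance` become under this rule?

jptvbpdg

Shifts by position in consider: pos 0: c→d (+1), pos 1: o→q (+2), pos 2: n→o (+1), pos 3: s→u (+2) — repeating every 2. A repeating key of period 2 is used — shifts +1, +2 over and over.
On instance: i+1=j, n+2=p, s+1=t, t+2=v, a+1=b, n+2=p, c+1=d, e+2=g.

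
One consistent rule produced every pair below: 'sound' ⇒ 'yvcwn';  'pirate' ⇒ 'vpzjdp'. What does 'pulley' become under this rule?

vbtuoj

In sound: s→y is +6, o→v is +7, u→c is +8, n→w is +9 — the shift increases by 1 each position. The shift increases by 1 at each position, starting from +6: 6, 7, 8, ….
On pulley: p+6=v, u+7=b, l+8=t, l+9=u, e+10=o, y+11=j.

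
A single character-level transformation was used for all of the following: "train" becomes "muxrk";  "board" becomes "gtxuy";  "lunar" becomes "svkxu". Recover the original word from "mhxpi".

teach

t(19)→m(12) and r(17)→u(20) fit y≡9x+23 (mod 26); the inverse of 9 mod 26 is 3. Each letter's alphabet position (a=0..z=25) is mapped through 9·x+23 mod 26 — an affine cipher.
Decoding mhxpi: m(12)→3·(12−23)≡19=t; h(7)→3·(7−23)≡4=e; x(23)→3·(23−23)≡0=a; p(15)→3·(15−23)≡2=c; i(8)→3·(8−23)≡7=h (all mod 26).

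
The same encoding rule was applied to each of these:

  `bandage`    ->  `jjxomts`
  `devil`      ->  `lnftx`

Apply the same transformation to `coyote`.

kxizfr

In bandage: b→j is +8, a→j is +9, n→x is +10, d→o is +11 — the shift increases by 1 each position. Each letter shifts forward by (position + 8), i.e. 8, 9, 10, … — the shift grows by one for each successive letter.
On coyote: c+8=k, o+9=x, y+10=i, o+11=z, t+12=f, e+13=r.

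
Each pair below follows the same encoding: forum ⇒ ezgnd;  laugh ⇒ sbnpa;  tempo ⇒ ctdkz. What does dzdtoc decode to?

moment

f(5)→e(4) and o(14)→z(25) fit y≡11x+1 (mod 26); the inverse of 11 mod 26 is 19. Each letter's alphabet position (a=0..z=25) is mapped through 11·x+1 mod 26 — an affine cipher.
Decoding dzdtoc: d(3)→19·(3−1)≡12=m; z(25)→19·(25−1)≡14=o; d(3)→19·(3−1)≡12=m; t(19)→19·(19−1)≡4=e; o(14)→19·(14−1)≡13=n; c(2)→19·(2−1)≡19=t (all mod 26).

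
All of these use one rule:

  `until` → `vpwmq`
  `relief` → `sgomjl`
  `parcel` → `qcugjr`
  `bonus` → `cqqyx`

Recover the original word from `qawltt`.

In until: u→v is +1, n→p is +2, t→w is +3, i→m is +4 — the shift increases by 1 each position. Letter i (0-indexed) is shifted by i+1, so successive shifts are 1, 2, 3, ….
Undoing it on qawltt: q−1=p, a−2=y, w−3=t, l−4=h, t−5=o, t−6=n.

python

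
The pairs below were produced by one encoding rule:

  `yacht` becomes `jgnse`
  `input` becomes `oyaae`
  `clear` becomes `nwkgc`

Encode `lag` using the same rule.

wgr

Two shifts are in play — +6 for a/e/i/o/u, +11 for every other letter.
Applying it to lag: l(cons)+11=w, a(vowel)+6=g, g(cons)+11=r.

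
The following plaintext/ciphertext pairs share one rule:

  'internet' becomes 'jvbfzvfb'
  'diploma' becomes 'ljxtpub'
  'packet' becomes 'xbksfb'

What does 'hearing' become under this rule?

pfbzjvo

The shift depends on letter class: consonant n→v is +8, but vowel i→j is +1. Two shifts are in play — +1 for a/e/i/o/u, +8 for every other letter.
Applying it to hearing: h(cons)+8=p, e(vowel)+1=f, a(vowel)+1=b, r(cons)+8=z, i(vowel)+1=j, n(cons)+8=v, g(cons)+8=o.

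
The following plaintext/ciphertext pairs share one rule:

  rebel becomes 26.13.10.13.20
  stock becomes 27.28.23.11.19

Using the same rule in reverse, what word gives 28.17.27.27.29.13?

r is letter #18 and maps to 26: an offset of 8. Letters become their 1-based position plus 8 (so a→9, b→10, …).
Undoing it on 28.17.27.27.29.13: 28→(28−8)÷1=20=t, 17→(17−8)÷1=9=i, 27→(27−8)÷1=19=s, 27→(27−8)÷1=19=s, 29→(29−8)÷1=21=u, 13→(13−8)÷1=5=e.

tissue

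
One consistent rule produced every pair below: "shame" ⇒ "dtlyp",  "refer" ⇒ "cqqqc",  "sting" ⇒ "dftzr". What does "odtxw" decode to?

Shifts by position in shame: pos 0: s→d (+11), pos 1: h→t (+12), pos 2: a→l (+11), pos 3: m→y (+12) — repeating every 2. It's a Vigenère-style cipher with numeric key [11,12]: position i shifts by key[i mod 2].
Reversing it on odtxw: o−11=d, d−12=r, t−11=i, x−12=l, w−11=l.

drill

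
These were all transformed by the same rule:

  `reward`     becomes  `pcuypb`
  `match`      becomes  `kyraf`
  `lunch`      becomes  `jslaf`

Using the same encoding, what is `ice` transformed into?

Compare letters: r→p is +24, e→c is +24, w→u is +24 — a constant shift. It's a constant shift of +24 (ROT24).
On ice: i+24=g, c+24=a, e+24=c.

gac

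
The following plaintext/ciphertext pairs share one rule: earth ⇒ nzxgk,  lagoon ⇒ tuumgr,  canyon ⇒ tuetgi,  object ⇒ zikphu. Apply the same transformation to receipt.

zvokikx

The output letters match the input read backwards, each shifted +6: earth reversed is htrae. The word is reversed, then every letter is shifted forward by 6.
For receipt: reverse → tpiecer; then shift: t+6=z, p+6=v, i+6=o, e+6=k, c+6=i, e+6=k, r+6=x.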